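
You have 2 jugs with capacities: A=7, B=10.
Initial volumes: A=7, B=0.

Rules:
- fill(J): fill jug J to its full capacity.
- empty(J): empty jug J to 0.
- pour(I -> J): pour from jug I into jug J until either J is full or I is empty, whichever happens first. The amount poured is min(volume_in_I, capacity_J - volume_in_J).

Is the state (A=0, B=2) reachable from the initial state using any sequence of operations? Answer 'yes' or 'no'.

Answer: yes

Derivation:
BFS from (A=7, B=0):
  1. empty(A) -> (A=0 B=0)
  2. fill(B) -> (A=0 B=10)
  3. pour(B -> A) -> (A=7 B=3)
  4. empty(A) -> (A=0 B=3)
  5. pour(B -> A) -> (A=3 B=0)
  6. fill(B) -> (A=3 B=10)
  7. pour(B -> A) -> (A=7 B=6)
  8. empty(A) -> (A=0 B=6)
  9. pour(B -> A) -> (A=6 B=0)
  10. fill(B) -> (A=6 B=10)
  11. pour(B -> A) -> (A=7 B=9)
  12. empty(A) -> (A=0 B=9)
  13. pour(B -> A) -> (A=7 B=2)
  14. empty(A) -> (A=0 B=2)
Target reached → yes.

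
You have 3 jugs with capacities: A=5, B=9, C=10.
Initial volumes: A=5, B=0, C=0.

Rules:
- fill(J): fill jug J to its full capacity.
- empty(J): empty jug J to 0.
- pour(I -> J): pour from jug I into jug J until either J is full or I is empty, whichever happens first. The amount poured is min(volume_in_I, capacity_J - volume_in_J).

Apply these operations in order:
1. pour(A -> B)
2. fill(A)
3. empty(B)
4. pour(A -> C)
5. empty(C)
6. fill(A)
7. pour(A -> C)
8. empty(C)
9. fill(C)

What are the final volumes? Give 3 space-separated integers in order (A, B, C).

Step 1: pour(A -> B) -> (A=0 B=5 C=0)
Step 2: fill(A) -> (A=5 B=5 C=0)
Step 3: empty(B) -> (A=5 B=0 C=0)
Step 4: pour(A -> C) -> (A=0 B=0 C=5)
Step 5: empty(C) -> (A=0 B=0 C=0)
Step 6: fill(A) -> (A=5 B=0 C=0)
Step 7: pour(A -> C) -> (A=0 B=0 C=5)
Step 8: empty(C) -> (A=0 B=0 C=0)
Step 9: fill(C) -> (A=0 B=0 C=10)

Answer: 0 0 10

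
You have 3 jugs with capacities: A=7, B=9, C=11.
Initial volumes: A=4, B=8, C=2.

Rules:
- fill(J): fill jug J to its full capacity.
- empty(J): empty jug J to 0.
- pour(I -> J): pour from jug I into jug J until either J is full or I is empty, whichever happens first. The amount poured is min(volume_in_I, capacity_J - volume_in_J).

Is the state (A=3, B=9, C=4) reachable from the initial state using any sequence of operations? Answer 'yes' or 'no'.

Answer: yes

Derivation:
BFS from (A=4, B=8, C=2):
  1. fill(C) -> (A=4 B=8 C=11)
  2. pour(B -> A) -> (A=7 B=5 C=11)
  3. empty(A) -> (A=0 B=5 C=11)
  4. pour(C -> A) -> (A=7 B=5 C=4)
  5. pour(A -> B) -> (A=3 B=9 C=4)
Target reached → yes.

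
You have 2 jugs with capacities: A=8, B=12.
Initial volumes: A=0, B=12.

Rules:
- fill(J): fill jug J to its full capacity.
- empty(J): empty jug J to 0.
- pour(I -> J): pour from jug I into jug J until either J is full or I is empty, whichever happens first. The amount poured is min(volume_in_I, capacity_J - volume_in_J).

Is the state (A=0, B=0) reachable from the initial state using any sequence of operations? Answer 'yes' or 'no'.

Answer: yes

Derivation:
BFS from (A=0, B=12):
  1. empty(B) -> (A=0 B=0)
Target reached → yes.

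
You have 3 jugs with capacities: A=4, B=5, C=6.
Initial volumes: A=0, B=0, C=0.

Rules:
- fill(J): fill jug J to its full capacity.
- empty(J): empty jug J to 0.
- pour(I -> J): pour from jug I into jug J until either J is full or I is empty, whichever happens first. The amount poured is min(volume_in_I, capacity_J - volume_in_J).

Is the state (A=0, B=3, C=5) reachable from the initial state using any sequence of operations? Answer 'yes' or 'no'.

Answer: yes

Derivation:
BFS from (A=0, B=0, C=0):
  1. fill(A) -> (A=4 B=0 C=0)
  2. pour(A -> B) -> (A=0 B=4 C=0)
  3. fill(A) -> (A=4 B=4 C=0)
  4. pour(A -> B) -> (A=3 B=5 C=0)
  5. pour(B -> C) -> (A=3 B=0 C=5)
  6. pour(A -> B) -> (A=0 B=3 C=5)
Target reached → yes.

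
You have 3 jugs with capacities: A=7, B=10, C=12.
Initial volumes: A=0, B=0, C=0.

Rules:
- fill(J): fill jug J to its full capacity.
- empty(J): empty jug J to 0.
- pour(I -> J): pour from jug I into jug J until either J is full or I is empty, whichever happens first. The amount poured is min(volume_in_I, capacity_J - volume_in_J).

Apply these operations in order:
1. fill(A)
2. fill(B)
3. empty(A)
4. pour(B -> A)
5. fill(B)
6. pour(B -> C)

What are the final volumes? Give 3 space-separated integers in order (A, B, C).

Step 1: fill(A) -> (A=7 B=0 C=0)
Step 2: fill(B) -> (A=7 B=10 C=0)
Step 3: empty(A) -> (A=0 B=10 C=0)
Step 4: pour(B -> A) -> (A=7 B=3 C=0)
Step 5: fill(B) -> (A=7 B=10 C=0)
Step 6: pour(B -> C) -> (A=7 B=0 C=10)

Answer: 7 0 10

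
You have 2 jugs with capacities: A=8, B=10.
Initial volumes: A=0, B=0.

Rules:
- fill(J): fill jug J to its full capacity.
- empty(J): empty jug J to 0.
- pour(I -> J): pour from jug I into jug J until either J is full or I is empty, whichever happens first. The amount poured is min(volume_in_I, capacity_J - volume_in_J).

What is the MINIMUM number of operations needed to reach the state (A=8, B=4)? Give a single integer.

Answer: 6

Derivation:
BFS from (A=0, B=0). One shortest path:
  1. fill(B) -> (A=0 B=10)
  2. pour(B -> A) -> (A=8 B=2)
  3. empty(A) -> (A=0 B=2)
  4. pour(B -> A) -> (A=2 B=0)
  5. fill(B) -> (A=2 B=10)
  6. pour(B -> A) -> (A=8 B=4)
Reached target in 6 moves.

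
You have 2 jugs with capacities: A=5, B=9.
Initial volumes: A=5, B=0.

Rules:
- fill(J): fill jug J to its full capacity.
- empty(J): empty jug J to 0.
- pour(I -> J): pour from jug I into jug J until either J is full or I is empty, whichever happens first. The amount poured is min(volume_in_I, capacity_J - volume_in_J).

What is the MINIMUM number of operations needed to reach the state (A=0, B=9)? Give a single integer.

BFS from (A=5, B=0). One shortest path:
  1. empty(A) -> (A=0 B=0)
  2. fill(B) -> (A=0 B=9)
Reached target in 2 moves.

Answer: 2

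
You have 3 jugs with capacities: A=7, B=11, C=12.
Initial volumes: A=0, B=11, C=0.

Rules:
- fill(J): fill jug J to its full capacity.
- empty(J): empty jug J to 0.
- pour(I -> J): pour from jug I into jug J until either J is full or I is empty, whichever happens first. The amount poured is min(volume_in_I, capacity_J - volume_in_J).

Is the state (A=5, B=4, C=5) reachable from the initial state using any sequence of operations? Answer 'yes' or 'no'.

BFS explored all 588 reachable states.
Reachable set includes: (0,0,0), (0,0,1), (0,0,2), (0,0,3), (0,0,4), (0,0,5), (0,0,6), (0,0,7), (0,0,8), (0,0,9), (0,0,10), (0,0,11) ...
Target (A=5, B=4, C=5) not in reachable set → no.

Answer: no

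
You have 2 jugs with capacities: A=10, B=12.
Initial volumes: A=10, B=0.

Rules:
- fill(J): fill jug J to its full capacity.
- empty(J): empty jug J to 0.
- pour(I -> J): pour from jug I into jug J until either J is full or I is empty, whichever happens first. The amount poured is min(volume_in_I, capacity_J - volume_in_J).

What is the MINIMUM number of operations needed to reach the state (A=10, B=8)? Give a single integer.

Answer: 6

Derivation:
BFS from (A=10, B=0). One shortest path:
  1. pour(A -> B) -> (A=0 B=10)
  2. fill(A) -> (A=10 B=10)
  3. pour(A -> B) -> (A=8 B=12)
  4. empty(B) -> (A=8 B=0)
  5. pour(A -> B) -> (A=0 B=8)
  6. fill(A) -> (A=10 B=8)
Reached target in 6 moves.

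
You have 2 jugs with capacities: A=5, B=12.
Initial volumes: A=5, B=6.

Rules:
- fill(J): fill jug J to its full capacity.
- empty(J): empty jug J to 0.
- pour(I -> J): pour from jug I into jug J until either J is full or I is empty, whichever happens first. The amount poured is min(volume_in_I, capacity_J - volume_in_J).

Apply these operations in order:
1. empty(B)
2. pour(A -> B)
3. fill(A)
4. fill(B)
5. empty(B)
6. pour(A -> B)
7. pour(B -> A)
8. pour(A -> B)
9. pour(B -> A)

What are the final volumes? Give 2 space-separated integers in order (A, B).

Answer: 5 0

Derivation:
Step 1: empty(B) -> (A=5 B=0)
Step 2: pour(A -> B) -> (A=0 B=5)
Step 3: fill(A) -> (A=5 B=5)
Step 4: fill(B) -> (A=5 B=12)
Step 5: empty(B) -> (A=5 B=0)
Step 6: pour(A -> B) -> (A=0 B=5)
Step 7: pour(B -> A) -> (A=5 B=0)
Step 8: pour(A -> B) -> (A=0 B=5)
Step 9: pour(B -> A) -> (A=5 B=0)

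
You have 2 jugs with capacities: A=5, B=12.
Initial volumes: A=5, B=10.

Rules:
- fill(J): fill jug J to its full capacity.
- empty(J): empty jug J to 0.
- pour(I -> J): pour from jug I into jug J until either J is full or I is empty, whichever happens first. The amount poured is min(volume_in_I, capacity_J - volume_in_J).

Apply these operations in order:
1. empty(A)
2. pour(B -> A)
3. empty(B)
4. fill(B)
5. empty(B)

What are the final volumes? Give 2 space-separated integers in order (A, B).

Step 1: empty(A) -> (A=0 B=10)
Step 2: pour(B -> A) -> (A=5 B=5)
Step 3: empty(B) -> (A=5 B=0)
Step 4: fill(B) -> (A=5 B=12)
Step 5: empty(B) -> (A=5 B=0)

Answer: 5 0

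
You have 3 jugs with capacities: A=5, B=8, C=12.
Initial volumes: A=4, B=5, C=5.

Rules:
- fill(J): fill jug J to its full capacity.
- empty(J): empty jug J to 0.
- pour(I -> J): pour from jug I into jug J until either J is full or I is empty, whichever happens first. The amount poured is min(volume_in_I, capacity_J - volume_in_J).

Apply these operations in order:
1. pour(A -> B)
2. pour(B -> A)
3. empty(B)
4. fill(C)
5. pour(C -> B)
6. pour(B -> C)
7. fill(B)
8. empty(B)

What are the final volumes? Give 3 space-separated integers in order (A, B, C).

Answer: 5 0 12

Derivation:
Step 1: pour(A -> B) -> (A=1 B=8 C=5)
Step 2: pour(B -> A) -> (A=5 B=4 C=5)
Step 3: empty(B) -> (A=5 B=0 C=5)
Step 4: fill(C) -> (A=5 B=0 C=12)
Step 5: pour(C -> B) -> (A=5 B=8 C=4)
Step 6: pour(B -> C) -> (A=5 B=0 C=12)
Step 7: fill(B) -> (A=5 B=8 C=12)
Step 8: empty(B) -> (A=5 B=0 C=12)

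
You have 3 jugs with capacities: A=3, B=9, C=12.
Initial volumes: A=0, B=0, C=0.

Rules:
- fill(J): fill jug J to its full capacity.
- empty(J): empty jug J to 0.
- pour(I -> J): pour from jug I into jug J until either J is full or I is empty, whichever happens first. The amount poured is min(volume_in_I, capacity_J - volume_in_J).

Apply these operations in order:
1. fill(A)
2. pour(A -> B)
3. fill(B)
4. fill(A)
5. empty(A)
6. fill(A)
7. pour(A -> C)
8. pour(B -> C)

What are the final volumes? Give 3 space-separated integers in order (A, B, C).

Step 1: fill(A) -> (A=3 B=0 C=0)
Step 2: pour(A -> B) -> (A=0 B=3 C=0)
Step 3: fill(B) -> (A=0 B=9 C=0)
Step 4: fill(A) -> (A=3 B=9 C=0)
Step 5: empty(A) -> (A=0 B=9 C=0)
Step 6: fill(A) -> (A=3 B=9 C=0)
Step 7: pour(A -> C) -> (A=0 B=9 C=3)
Step 8: pour(B -> C) -> (A=0 B=0 C=12)

Answer: 0 0 12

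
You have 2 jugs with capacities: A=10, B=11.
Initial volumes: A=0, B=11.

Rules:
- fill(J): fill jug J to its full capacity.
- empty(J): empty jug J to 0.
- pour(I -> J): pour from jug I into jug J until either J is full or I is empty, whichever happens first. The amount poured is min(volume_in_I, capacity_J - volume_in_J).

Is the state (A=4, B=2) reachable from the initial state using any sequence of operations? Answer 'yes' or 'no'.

Answer: no

Derivation:
BFS explored all 42 reachable states.
Reachable set includes: (0,0), (0,1), (0,2), (0,3), (0,4), (0,5), (0,6), (0,7), (0,8), (0,9), (0,10), (0,11) ...
Target (A=4, B=2) not in reachable set → no.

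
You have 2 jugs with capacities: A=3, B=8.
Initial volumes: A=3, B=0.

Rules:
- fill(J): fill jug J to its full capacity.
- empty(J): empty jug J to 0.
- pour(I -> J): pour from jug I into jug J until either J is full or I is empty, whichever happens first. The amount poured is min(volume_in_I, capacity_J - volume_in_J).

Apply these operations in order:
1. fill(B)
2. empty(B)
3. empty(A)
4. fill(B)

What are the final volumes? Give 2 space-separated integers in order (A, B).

Step 1: fill(B) -> (A=3 B=8)
Step 2: empty(B) -> (A=3 B=0)
Step 3: empty(A) -> (A=0 B=0)
Step 4: fill(B) -> (A=0 B=8)

Answer: 0 8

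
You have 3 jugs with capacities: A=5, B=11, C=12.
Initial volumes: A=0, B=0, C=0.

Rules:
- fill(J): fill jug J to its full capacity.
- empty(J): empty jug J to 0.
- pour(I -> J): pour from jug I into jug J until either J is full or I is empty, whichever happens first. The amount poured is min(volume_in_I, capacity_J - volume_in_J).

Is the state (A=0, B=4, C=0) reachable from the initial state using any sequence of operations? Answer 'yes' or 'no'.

Answer: yes

Derivation:
BFS from (A=0, B=0, C=0):
  1. fill(A) -> (A=5 B=0 C=0)
  2. fill(B) -> (A=5 B=11 C=0)
  3. pour(A -> C) -> (A=0 B=11 C=5)
  4. pour(B -> C) -> (A=0 B=4 C=12)
  5. empty(C) -> (A=0 B=4 C=0)
Target reached → yes.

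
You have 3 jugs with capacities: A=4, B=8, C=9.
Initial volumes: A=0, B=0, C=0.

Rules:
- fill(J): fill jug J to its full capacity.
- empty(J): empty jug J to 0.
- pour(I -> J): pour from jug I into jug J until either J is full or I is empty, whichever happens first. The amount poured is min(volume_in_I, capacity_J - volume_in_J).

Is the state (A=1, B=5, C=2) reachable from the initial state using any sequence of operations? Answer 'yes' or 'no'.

Answer: no

Derivation:
BFS explored all 282 reachable states.
Reachable set includes: (0,0,0), (0,0,1), (0,0,2), (0,0,3), (0,0,4), (0,0,5), (0,0,6), (0,0,7), (0,0,8), (0,0,9), (0,1,0), (0,1,1) ...
Target (A=1, B=5, C=2) not in reachable set → no.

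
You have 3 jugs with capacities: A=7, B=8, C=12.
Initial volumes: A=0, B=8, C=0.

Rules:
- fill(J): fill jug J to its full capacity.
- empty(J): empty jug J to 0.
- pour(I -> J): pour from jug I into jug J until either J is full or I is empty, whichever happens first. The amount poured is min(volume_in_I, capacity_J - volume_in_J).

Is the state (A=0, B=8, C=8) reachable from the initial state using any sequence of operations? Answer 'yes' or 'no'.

Answer: yes

Derivation:
BFS from (A=0, B=8, C=0):
  1. pour(B -> C) -> (A=0 B=0 C=8)
  2. fill(B) -> (A=0 B=8 C=8)
Target reached → yes.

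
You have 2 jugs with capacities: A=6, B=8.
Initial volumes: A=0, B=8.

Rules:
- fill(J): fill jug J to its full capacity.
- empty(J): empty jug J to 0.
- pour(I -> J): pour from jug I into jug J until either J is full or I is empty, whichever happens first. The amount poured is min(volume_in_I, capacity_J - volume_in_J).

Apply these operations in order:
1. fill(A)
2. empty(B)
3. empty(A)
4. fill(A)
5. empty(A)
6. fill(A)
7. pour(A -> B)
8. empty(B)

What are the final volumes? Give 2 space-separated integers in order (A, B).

Answer: 0 0

Derivation:
Step 1: fill(A) -> (A=6 B=8)
Step 2: empty(B) -> (A=6 B=0)
Step 3: empty(A) -> (A=0 B=0)
Step 4: fill(A) -> (A=6 B=0)
Step 5: empty(A) -> (A=0 B=0)
Step 6: fill(A) -> (A=6 B=0)
Step 7: pour(A -> B) -> (A=0 B=6)
Step 8: empty(B) -> (A=0 B=0)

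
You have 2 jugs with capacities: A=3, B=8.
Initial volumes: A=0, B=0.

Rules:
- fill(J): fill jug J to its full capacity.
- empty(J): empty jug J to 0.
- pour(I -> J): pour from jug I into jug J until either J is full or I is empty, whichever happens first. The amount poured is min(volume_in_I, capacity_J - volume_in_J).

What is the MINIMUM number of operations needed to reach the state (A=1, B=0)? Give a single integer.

Answer: 7

Derivation:
BFS from (A=0, B=0). One shortest path:
  1. fill(A) -> (A=3 B=0)
  2. pour(A -> B) -> (A=0 B=3)
  3. fill(A) -> (A=3 B=3)
  4. pour(A -> B) -> (A=0 B=6)
  5. fill(A) -> (A=3 B=6)
  6. pour(A -> B) -> (A=1 B=8)
  7. empty(B) -> (A=1 B=0)
Reached target in 7 moves.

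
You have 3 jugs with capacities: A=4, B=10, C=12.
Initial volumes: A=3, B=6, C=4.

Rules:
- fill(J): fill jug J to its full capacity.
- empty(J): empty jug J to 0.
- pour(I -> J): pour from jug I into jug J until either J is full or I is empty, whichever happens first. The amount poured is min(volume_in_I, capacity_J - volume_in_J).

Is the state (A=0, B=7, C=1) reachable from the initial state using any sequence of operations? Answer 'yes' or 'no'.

BFS explored all 315 reachable states.
Reachable set includes: (0,0,0), (0,0,1), (0,0,2), (0,0,3), (0,0,4), (0,0,5), (0,0,6), (0,0,7), (0,0,8), (0,0,9), (0,0,10), (0,0,11) ...
Target (A=0, B=7, C=1) not in reachable set → no.

Answer: no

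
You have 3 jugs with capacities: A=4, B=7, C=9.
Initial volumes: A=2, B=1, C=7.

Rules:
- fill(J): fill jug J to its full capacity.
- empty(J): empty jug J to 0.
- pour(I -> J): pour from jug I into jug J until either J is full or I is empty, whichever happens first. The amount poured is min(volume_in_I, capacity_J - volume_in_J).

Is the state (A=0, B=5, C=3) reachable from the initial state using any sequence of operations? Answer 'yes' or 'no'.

BFS from (A=2, B=1, C=7):
  1. empty(A) -> (A=0 B=1 C=7)
  2. pour(C -> A) -> (A=4 B=1 C=3)
  3. pour(A -> B) -> (A=0 B=5 C=3)
Target reached → yes.

Answer: yes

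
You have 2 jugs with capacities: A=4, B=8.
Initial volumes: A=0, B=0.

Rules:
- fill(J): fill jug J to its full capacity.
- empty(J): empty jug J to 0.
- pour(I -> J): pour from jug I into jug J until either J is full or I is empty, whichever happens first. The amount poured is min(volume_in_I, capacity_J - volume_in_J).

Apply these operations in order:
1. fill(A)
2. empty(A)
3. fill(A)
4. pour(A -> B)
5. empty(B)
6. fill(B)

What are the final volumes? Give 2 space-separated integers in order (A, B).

Step 1: fill(A) -> (A=4 B=0)
Step 2: empty(A) -> (A=0 B=0)
Step 3: fill(A) -> (A=4 B=0)
Step 4: pour(A -> B) -> (A=0 B=4)
Step 5: empty(B) -> (A=0 B=0)
Step 6: fill(B) -> (A=0 B=8)

Answer: 0 8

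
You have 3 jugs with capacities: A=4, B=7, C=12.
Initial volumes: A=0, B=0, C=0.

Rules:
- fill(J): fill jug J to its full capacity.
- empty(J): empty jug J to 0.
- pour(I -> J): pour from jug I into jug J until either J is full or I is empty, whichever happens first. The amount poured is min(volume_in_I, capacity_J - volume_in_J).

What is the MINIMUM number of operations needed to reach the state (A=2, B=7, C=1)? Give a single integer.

BFS from (A=0, B=0, C=0). One shortest path:
  1. fill(B) -> (A=0 B=7 C=0)
  2. pour(B -> C) -> (A=0 B=0 C=7)
  3. fill(B) -> (A=0 B=7 C=7)
  4. pour(B -> C) -> (A=0 B=2 C=12)
  5. pour(C -> A) -> (A=4 B=2 C=8)
  6. empty(A) -> (A=0 B=2 C=8)
  7. pour(B -> A) -> (A=2 B=0 C=8)
  8. pour(C -> B) -> (A=2 B=7 C=1)
Reached target in 8 moves.

Answer: 8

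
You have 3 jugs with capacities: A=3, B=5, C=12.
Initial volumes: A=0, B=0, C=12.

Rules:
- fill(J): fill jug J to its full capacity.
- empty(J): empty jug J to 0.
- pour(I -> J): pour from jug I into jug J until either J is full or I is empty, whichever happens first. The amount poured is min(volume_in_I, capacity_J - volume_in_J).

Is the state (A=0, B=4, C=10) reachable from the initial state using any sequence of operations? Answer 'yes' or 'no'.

BFS from (A=0, B=0, C=12):
  1. fill(B) -> (A=0 B=5 C=12)
  2. pour(B -> A) -> (A=3 B=2 C=12)
  3. empty(A) -> (A=0 B=2 C=12)
  4. pour(B -> A) -> (A=2 B=0 C=12)
  5. pour(C -> B) -> (A=2 B=5 C=7)
  6. pour(B -> A) -> (A=3 B=4 C=7)
  7. pour(A -> C) -> (A=0 B=4 C=10)
Target reached → yes.

Answer: yes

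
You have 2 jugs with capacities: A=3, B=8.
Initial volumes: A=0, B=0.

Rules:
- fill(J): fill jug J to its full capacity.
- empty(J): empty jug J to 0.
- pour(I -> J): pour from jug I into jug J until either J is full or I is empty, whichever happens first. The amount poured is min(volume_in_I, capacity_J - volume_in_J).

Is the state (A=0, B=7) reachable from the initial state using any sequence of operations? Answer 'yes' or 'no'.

BFS from (A=0, B=0):
  1. fill(B) -> (A=0 B=8)
  2. pour(B -> A) -> (A=3 B=5)
  3. empty(A) -> (A=0 B=5)
  4. pour(B -> A) -> (A=3 B=2)
  5. empty(A) -> (A=0 B=2)
  6. pour(B -> A) -> (A=2 B=0)
  7. fill(B) -> (A=2 B=8)
  8. pour(B -> A) -> (A=3 B=7)
  9. empty(A) -> (A=0 B=7)
Target reached → yes.

Answer: yes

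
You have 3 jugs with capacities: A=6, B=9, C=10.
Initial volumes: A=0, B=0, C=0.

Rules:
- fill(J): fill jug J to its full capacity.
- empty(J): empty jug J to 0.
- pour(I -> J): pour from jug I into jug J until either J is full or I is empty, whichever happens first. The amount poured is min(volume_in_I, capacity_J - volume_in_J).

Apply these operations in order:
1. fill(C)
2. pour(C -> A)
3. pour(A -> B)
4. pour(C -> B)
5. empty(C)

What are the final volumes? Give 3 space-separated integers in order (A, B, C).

Answer: 0 9 0

Derivation:
Step 1: fill(C) -> (A=0 B=0 C=10)
Step 2: pour(C -> A) -> (A=6 B=0 C=4)
Step 3: pour(A -> B) -> (A=0 B=6 C=4)
Step 4: pour(C -> B) -> (A=0 B=9 C=1)
Step 5: empty(C) -> (A=0 B=9 C=0)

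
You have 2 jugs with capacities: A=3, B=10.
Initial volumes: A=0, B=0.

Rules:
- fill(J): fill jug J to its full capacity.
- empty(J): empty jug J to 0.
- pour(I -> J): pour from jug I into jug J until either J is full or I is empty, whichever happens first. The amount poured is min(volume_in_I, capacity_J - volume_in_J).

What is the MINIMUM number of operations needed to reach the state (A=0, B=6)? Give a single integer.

Answer: 4

Derivation:
BFS from (A=0, B=0). One shortest path:
  1. fill(A) -> (A=3 B=0)
  2. pour(A -> B) -> (A=0 B=3)
  3. fill(A) -> (A=3 B=3)
  4. pour(A -> B) -> (A=0 B=6)
Reached target in 4 moves.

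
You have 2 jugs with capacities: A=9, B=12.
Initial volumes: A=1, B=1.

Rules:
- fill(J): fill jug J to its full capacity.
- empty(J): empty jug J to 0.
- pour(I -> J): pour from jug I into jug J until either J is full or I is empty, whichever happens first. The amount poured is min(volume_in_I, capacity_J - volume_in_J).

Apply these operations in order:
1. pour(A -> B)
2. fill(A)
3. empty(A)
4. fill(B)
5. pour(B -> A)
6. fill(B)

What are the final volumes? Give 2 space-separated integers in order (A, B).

Step 1: pour(A -> B) -> (A=0 B=2)
Step 2: fill(A) -> (A=9 B=2)
Step 3: empty(A) -> (A=0 B=2)
Step 4: fill(B) -> (A=0 B=12)
Step 5: pour(B -> A) -> (A=9 B=3)
Step 6: fill(B) -> (A=9 B=12)

Answer: 9 12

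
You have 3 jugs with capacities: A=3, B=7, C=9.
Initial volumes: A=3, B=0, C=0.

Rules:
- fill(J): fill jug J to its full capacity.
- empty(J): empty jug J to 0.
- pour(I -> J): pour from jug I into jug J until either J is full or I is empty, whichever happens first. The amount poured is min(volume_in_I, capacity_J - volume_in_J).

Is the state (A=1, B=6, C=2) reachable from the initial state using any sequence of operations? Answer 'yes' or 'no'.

Answer: no

Derivation:
BFS explored all 224 reachable states.
Reachable set includes: (0,0,0), (0,0,1), (0,0,2), (0,0,3), (0,0,4), (0,0,5), (0,0,6), (0,0,7), (0,0,8), (0,0,9), (0,1,0), (0,1,1) ...
Target (A=1, B=6, C=2) not in reachable set → no.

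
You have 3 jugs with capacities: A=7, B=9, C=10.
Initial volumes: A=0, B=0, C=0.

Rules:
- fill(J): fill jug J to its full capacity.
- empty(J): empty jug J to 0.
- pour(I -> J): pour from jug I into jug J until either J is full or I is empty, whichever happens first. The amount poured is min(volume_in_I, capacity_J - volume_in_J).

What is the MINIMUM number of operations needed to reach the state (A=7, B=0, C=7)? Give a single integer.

Answer: 3

Derivation:
BFS from (A=0, B=0, C=0). One shortest path:
  1. fill(A) -> (A=7 B=0 C=0)
  2. pour(A -> C) -> (A=0 B=0 C=7)
  3. fill(A) -> (A=7 B=0 C=7)
Reached target in 3 moves.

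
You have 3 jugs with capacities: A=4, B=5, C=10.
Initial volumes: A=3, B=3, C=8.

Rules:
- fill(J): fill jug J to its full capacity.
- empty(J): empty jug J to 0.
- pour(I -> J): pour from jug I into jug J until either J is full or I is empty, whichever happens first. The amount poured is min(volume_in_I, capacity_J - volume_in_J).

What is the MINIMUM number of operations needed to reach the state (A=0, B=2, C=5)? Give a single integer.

BFS from (A=3, B=3, C=8). One shortest path:
  1. fill(A) -> (A=4 B=3 C=8)
  2. empty(C) -> (A=4 B=3 C=0)
  3. pour(A -> B) -> (A=2 B=5 C=0)
  4. pour(B -> C) -> (A=2 B=0 C=5)
  5. pour(A -> B) -> (A=0 B=2 C=5)
Reached target in 5 moves.

Answer: 5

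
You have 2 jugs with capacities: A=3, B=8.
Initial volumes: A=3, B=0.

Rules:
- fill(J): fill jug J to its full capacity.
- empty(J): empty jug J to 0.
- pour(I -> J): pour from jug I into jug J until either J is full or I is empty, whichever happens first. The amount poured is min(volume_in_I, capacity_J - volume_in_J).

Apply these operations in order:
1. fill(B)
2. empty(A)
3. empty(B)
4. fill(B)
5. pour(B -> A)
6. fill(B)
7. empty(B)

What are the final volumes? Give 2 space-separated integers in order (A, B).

Step 1: fill(B) -> (A=3 B=8)
Step 2: empty(A) -> (A=0 B=8)
Step 3: empty(B) -> (A=0 B=0)
Step 4: fill(B) -> (A=0 B=8)
Step 5: pour(B -> A) -> (A=3 B=5)
Step 6: fill(B) -> (A=3 B=8)
Step 7: empty(B) -> (A=3 B=0)

Answer: 3 0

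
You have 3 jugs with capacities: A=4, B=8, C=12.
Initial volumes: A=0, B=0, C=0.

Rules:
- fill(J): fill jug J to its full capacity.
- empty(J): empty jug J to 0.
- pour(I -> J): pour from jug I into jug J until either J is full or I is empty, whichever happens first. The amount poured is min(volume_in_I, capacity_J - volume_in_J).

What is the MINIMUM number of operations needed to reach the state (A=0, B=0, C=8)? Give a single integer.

BFS from (A=0, B=0, C=0). One shortest path:
  1. fill(B) -> (A=0 B=8 C=0)
  2. pour(B -> C) -> (A=0 B=0 C=8)
Reached target in 2 moves.

Answer: 2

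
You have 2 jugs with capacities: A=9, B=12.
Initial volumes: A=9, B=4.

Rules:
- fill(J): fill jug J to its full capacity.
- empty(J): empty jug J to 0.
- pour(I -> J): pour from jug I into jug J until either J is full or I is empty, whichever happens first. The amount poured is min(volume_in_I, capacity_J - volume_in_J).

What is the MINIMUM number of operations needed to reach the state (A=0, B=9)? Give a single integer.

BFS from (A=9, B=4). One shortest path:
  1. empty(B) -> (A=9 B=0)
  2. pour(A -> B) -> (A=0 B=9)
Reached target in 2 moves.

Answer: 2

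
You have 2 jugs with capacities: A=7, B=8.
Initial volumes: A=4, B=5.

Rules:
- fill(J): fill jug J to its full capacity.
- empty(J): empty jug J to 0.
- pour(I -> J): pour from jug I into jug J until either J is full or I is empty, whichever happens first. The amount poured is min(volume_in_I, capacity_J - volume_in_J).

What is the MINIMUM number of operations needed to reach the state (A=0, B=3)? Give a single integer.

BFS from (A=4, B=5). One shortest path:
  1. empty(B) -> (A=4 B=0)
  2. pour(A -> B) -> (A=0 B=4)
  3. fill(A) -> (A=7 B=4)
  4. pour(A -> B) -> (A=3 B=8)
  5. empty(B) -> (A=3 B=0)
  6. pour(A -> B) -> (A=0 B=3)
Reached target in 6 moves.

Answer: 6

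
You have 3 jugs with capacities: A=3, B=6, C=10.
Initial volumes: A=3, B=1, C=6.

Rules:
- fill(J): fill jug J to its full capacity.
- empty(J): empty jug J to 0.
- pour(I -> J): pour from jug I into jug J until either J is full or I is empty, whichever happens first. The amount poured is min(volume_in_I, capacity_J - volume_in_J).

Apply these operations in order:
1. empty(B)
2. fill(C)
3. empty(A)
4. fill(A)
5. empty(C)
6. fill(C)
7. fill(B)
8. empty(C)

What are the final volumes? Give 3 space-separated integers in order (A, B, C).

Step 1: empty(B) -> (A=3 B=0 C=6)
Step 2: fill(C) -> (A=3 B=0 C=10)
Step 3: empty(A) -> (A=0 B=0 C=10)
Step 4: fill(A) -> (A=3 B=0 C=10)
Step 5: empty(C) -> (A=3 B=0 C=0)
Step 6: fill(C) -> (A=3 B=0 C=10)
Step 7: fill(B) -> (A=3 B=6 C=10)
Step 8: empty(C) -> (A=3 B=6 C=0)

Answer: 3 6 0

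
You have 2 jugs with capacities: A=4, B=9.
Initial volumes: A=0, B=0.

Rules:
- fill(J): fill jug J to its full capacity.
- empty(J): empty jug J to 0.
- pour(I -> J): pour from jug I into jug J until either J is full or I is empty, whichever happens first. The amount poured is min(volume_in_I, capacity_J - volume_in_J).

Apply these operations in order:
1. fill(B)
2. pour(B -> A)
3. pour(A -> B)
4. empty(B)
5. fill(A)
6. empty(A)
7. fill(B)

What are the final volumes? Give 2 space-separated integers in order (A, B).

Answer: 0 9

Derivation:
Step 1: fill(B) -> (A=0 B=9)
Step 2: pour(B -> A) -> (A=4 B=5)
Step 3: pour(A -> B) -> (A=0 B=9)
Step 4: empty(B) -> (A=0 B=0)
Step 5: fill(A) -> (A=4 B=0)
Step 6: empty(A) -> (A=0 B=0)
Step 7: fill(B) -> (A=0 B=9)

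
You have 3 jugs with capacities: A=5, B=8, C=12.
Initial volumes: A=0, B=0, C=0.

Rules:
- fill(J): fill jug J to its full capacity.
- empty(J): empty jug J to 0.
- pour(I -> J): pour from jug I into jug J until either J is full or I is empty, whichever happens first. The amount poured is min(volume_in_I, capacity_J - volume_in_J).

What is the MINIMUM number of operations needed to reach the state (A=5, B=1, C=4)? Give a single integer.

BFS from (A=0, B=0, C=0). One shortest path:
  1. fill(A) -> (A=5 B=0 C=0)
  2. fill(B) -> (A=5 B=8 C=0)
  3. pour(B -> C) -> (A=5 B=0 C=8)
  4. pour(A -> C) -> (A=1 B=0 C=12)
  5. pour(C -> B) -> (A=1 B=8 C=4)
  6. empty(B) -> (A=1 B=0 C=4)
  7. pour(A -> B) -> (A=0 B=1 C=4)
  8. fill(A) -> (A=5 B=1 C=4)
Reached target in 8 moves.

Answer: 8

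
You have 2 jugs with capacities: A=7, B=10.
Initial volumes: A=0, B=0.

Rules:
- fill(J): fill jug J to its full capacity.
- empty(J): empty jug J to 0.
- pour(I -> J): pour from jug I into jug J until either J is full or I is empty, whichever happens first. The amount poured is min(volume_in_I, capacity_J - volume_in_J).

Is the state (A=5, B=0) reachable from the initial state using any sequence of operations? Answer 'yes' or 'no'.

BFS from (A=0, B=0):
  1. fill(A) -> (A=7 B=0)
  2. pour(A -> B) -> (A=0 B=7)
  3. fill(A) -> (A=7 B=7)
  4. pour(A -> B) -> (A=4 B=10)
  5. empty(B) -> (A=4 B=0)
  6. pour(A -> B) -> (A=0 B=4)
  7. fill(A) -> (A=7 B=4)
  8. pour(A -> B) -> (A=1 B=10)
  9. empty(B) -> (A=1 B=0)
  10. pour(A -> B) -> (A=0 B=1)
  11. fill(A) -> (A=7 B=1)
  12. pour(A -> B) -> (A=0 B=8)
  13. fill(A) -> (A=7 B=8)
  14. pour(A -> B) -> (A=5 B=10)
  15. empty(B) -> (A=5 B=0)
Target reached → yes.

Answer: yes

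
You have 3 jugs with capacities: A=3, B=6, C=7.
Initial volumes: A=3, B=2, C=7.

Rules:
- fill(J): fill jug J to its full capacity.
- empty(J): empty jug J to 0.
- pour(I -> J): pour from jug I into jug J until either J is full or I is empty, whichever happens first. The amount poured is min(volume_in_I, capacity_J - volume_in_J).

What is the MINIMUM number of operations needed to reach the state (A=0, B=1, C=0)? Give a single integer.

BFS from (A=3, B=2, C=7). One shortest path:
  1. empty(A) -> (A=0 B=2 C=7)
  2. empty(B) -> (A=0 B=0 C=7)
  3. pour(C -> B) -> (A=0 B=6 C=1)
  4. empty(B) -> (A=0 B=0 C=1)
  5. pour(C -> B) -> (A=0 B=1 C=0)
Reached target in 5 moves.

Answer: 5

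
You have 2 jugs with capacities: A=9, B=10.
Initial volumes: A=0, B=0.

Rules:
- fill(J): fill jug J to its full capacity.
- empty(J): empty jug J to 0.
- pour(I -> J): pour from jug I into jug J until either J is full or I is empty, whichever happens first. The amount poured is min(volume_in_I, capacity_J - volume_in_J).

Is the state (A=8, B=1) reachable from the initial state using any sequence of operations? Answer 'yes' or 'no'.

Answer: no

Derivation:
BFS explored all 38 reachable states.
Reachable set includes: (0,0), (0,1), (0,2), (0,3), (0,4), (0,5), (0,6), (0,7), (0,8), (0,9), (0,10), (1,0) ...
Target (A=8, B=1) not in reachable set → no.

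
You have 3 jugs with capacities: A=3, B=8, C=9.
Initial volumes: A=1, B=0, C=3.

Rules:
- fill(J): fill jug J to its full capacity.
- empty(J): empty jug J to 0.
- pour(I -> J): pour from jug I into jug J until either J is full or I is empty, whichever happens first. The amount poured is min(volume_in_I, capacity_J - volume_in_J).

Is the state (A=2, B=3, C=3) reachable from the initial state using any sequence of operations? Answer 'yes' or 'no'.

Answer: no

Derivation:
BFS explored all 248 reachable states.
Reachable set includes: (0,0,0), (0,0,1), (0,0,2), (0,0,3), (0,0,4), (0,0,5), (0,0,6), (0,0,7), (0,0,8), (0,0,9), (0,1,0), (0,1,1) ...
Target (A=2, B=3, C=3) not in reachable set → no.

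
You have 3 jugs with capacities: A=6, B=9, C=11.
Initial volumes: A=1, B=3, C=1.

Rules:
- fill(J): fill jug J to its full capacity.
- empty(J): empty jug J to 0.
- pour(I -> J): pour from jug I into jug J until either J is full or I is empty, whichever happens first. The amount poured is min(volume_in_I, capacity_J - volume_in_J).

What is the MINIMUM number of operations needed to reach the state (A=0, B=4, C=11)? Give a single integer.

BFS from (A=1, B=3, C=1). One shortest path:
  1. fill(C) -> (A=1 B=3 C=11)
  2. pour(A -> B) -> (A=0 B=4 C=11)
Reached target in 2 moves.

Answer: 2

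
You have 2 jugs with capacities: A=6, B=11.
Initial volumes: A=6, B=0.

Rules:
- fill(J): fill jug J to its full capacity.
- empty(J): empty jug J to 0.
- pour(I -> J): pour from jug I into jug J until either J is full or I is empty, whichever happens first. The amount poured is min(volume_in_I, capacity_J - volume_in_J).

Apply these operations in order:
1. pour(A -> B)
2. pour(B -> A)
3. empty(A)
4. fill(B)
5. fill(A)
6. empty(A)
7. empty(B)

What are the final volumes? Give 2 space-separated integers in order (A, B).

Answer: 0 0

Derivation:
Step 1: pour(A -> B) -> (A=0 B=6)
Step 2: pour(B -> A) -> (A=6 B=0)
Step 3: empty(A) -> (A=0 B=0)
Step 4: fill(B) -> (A=0 B=11)
Step 5: fill(A) -> (A=6 B=11)
Step 6: empty(A) -> (A=0 B=11)
Step 7: empty(B) -> (A=0 B=0)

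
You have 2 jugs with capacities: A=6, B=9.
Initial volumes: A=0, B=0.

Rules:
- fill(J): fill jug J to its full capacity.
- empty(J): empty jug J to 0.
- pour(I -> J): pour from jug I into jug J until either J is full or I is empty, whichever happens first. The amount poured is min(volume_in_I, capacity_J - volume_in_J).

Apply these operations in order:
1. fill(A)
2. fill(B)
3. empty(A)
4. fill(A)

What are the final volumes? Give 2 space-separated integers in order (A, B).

Answer: 6 9

Derivation:
Step 1: fill(A) -> (A=6 B=0)
Step 2: fill(B) -> (A=6 B=9)
Step 3: empty(A) -> (A=0 B=9)
Step 4: fill(A) -> (A=6 B=9)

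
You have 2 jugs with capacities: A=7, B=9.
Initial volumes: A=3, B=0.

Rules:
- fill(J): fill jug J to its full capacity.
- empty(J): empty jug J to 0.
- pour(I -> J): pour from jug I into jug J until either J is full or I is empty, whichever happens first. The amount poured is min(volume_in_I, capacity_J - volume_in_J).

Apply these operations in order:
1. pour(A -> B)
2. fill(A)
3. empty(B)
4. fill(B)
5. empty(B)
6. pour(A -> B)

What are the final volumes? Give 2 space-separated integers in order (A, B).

Answer: 0 7

Derivation:
Step 1: pour(A -> B) -> (A=0 B=3)
Step 2: fill(A) -> (A=7 B=3)
Step 3: empty(B) -> (A=7 B=0)
Step 4: fill(B) -> (A=7 B=9)
Step 5: empty(B) -> (A=7 B=0)
Step 6: pour(A -> B) -> (A=0 B=7)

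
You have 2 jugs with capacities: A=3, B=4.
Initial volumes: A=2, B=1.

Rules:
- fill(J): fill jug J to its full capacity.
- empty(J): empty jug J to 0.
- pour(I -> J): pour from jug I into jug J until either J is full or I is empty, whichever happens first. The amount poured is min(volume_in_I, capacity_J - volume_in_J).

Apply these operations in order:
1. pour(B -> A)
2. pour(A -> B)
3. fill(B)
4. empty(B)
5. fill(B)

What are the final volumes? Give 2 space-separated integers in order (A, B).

Answer: 0 4

Derivation:
Step 1: pour(B -> A) -> (A=3 B=0)
Step 2: pour(A -> B) -> (A=0 B=3)
Step 3: fill(B) -> (A=0 B=4)
Step 4: empty(B) -> (A=0 B=0)
Step 5: fill(B) -> (A=0 B=4)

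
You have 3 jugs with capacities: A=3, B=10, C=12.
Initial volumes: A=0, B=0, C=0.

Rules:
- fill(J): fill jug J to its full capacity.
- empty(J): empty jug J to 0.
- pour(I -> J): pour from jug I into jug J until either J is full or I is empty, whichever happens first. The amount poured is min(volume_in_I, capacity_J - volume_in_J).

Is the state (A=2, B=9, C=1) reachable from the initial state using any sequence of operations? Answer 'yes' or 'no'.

BFS explored all 374 reachable states.
Reachable set includes: (0,0,0), (0,0,1), (0,0,2), (0,0,3), (0,0,4), (0,0,5), (0,0,6), (0,0,7), (0,0,8), (0,0,9), (0,0,10), (0,0,11) ...
Target (A=2, B=9, C=1) not in reachable set → no.

Answer: no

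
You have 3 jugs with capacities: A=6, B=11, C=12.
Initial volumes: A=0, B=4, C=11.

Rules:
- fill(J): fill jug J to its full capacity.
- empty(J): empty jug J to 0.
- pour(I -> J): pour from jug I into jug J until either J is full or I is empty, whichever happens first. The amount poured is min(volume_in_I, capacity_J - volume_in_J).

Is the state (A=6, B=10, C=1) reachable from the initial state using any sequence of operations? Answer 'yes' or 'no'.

Answer: yes

Derivation:
BFS from (A=0, B=4, C=11):
  1. fill(A) -> (A=6 B=4 C=11)
  2. empty(B) -> (A=6 B=0 C=11)
  3. pour(A -> C) -> (A=5 B=0 C=12)
  4. pour(C -> B) -> (A=5 B=11 C=1)
  5. pour(B -> A) -> (A=6 B=10 C=1)
Target reached → yes.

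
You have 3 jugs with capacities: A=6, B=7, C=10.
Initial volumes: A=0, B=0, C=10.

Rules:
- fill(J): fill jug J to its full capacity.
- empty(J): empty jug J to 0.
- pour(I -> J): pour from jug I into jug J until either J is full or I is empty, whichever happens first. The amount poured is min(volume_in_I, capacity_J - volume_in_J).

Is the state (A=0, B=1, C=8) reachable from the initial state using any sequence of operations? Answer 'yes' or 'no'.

Answer: yes

Derivation:
BFS from (A=0, B=0, C=10):
  1. fill(A) -> (A=6 B=0 C=10)
  2. pour(A -> B) -> (A=0 B=6 C=10)
  3. pour(C -> B) -> (A=0 B=7 C=9)
  4. empty(B) -> (A=0 B=0 C=9)
  5. pour(C -> B) -> (A=0 B=7 C=2)
  6. pour(B -> A) -> (A=6 B=1 C=2)
  7. pour(A -> C) -> (A=0 B=1 C=8)
Target reached → yes.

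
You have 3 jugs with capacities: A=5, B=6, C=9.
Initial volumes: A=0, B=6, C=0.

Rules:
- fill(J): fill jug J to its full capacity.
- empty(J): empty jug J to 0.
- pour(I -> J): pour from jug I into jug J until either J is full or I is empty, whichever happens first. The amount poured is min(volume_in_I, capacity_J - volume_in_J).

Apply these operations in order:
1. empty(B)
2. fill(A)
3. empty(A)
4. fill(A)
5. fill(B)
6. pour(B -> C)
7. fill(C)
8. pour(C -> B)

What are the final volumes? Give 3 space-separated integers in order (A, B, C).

Answer: 5 6 3

Derivation:
Step 1: empty(B) -> (A=0 B=0 C=0)
Step 2: fill(A) -> (A=5 B=0 C=0)
Step 3: empty(A) -> (A=0 B=0 C=0)
Step 4: fill(A) -> (A=5 B=0 C=0)
Step 5: fill(B) -> (A=5 B=6 C=0)
Step 6: pour(B -> C) -> (A=5 B=0 C=6)
Step 7: fill(C) -> (A=5 B=0 C=9)
Step 8: pour(C -> B) -> (A=5 B=6 C=3)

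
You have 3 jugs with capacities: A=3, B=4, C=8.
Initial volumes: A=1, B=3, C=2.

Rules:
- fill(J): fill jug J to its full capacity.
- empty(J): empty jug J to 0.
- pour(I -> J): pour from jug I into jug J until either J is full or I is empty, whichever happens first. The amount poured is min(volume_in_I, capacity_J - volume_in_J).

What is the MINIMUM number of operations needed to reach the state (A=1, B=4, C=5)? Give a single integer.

BFS from (A=1, B=3, C=2). One shortest path:
  1. pour(B -> C) -> (A=1 B=0 C=5)
  2. fill(B) -> (A=1 B=4 C=5)
Reached target in 2 moves.

Answer: 2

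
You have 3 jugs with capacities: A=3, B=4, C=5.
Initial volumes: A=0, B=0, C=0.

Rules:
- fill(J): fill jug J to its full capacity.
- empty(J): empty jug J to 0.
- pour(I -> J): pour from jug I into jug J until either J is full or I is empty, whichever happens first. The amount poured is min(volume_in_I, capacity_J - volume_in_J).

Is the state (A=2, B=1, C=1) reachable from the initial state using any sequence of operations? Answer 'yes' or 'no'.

Answer: no

Derivation:
BFS explored all 96 reachable states.
Reachable set includes: (0,0,0), (0,0,1), (0,0,2), (0,0,3), (0,0,4), (0,0,5), (0,1,0), (0,1,1), (0,1,2), (0,1,3), (0,1,4), (0,1,5) ...
Target (A=2, B=1, C=1) not in reachable set → no.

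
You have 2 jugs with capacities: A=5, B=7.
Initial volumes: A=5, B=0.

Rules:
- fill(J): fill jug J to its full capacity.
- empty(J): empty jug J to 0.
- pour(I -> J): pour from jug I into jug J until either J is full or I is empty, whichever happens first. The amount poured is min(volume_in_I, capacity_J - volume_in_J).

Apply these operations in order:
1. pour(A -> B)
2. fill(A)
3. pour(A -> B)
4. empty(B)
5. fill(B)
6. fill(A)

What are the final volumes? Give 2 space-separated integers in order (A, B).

Answer: 5 7

Derivation:
Step 1: pour(A -> B) -> (A=0 B=5)
Step 2: fill(A) -> (A=5 B=5)
Step 3: pour(A -> B) -> (A=3 B=7)
Step 4: empty(B) -> (A=3 B=0)
Step 5: fill(B) -> (A=3 B=7)
Step 6: fill(A) -> (A=5 B=7)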